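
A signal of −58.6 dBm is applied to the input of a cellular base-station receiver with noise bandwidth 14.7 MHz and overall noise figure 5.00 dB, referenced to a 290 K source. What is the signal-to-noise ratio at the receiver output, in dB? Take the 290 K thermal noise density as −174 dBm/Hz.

Noise floor: N = −174 + 10 log₁₀(B) + NF
10 log₁₀(1.47×10⁷) = 71.67 dB
N = −174 + 71.67 + 5.00 = −97.33 dBm
SNR = P_sig − N = −58.6 − (−97.33) = 38.73 dB → 38.7 dB

38.7 dB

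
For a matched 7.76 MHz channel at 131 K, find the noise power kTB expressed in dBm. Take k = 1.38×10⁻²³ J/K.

−108.5 dBm

P_n = kTB = 1.38×10⁻²³ × 131 × 7.76×10⁶ = 1.40×10⁻¹⁴ W
In dBm: 10 log₁₀(1.40×10⁻¹⁴ / 10⁻³) = −108.5 dBm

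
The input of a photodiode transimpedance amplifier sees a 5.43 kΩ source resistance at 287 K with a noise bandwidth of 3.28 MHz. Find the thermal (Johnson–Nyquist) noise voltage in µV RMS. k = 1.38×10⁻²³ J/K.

16.8 µV

V_n = √(4kTRB)
4kTRB = 4 × 1.38×10⁻²³ × 287 × 5.43×10³ × 3.28×10⁶ = 2.82×10⁻¹⁰ V²
V_n = √(2.82×10⁻¹⁰) = 1.68×10⁻⁵ V = 16.8 µV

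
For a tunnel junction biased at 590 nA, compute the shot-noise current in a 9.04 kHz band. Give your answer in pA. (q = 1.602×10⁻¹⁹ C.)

I_n = √(2qI·B)
2qI·B = 2 × 1.602×10⁻¹⁹ × 5.90×10⁻⁷ × 9.04×10³ = 1.71×10⁻²¹ A²
I_n = √(1.71×10⁻²¹) = 4.13×10⁻¹¹ A = 41.3 pA

41.3 pA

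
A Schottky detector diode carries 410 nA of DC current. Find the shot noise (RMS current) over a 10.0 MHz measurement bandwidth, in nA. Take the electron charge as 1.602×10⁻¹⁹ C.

I_n = √(2qI·B)
2qI·B = 2 × 1.602×10⁻¹⁹ × 4.10×10⁻⁷ × 1.00×10⁷ = 1.31×10⁻¹⁸ A²
I_n = √(1.31×10⁻¹⁸) = 1.15×10⁻⁹ A = 1.15 nA

1.15 nA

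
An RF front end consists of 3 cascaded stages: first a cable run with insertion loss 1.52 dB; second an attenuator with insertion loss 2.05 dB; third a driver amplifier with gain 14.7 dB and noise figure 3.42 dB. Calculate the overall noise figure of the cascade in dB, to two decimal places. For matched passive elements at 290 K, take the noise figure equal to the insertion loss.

Convert to linear (a loss of L dB is a gain of −L dB): F_i = 10^(NF_i/10), G_i = 10^(G_i,dB/10)
  Stage 1: F_1 = 10^(1.52/10) = 1.419, G_1 = 10^(−1.52/10) = 0.7047
  Stage 2: F_2 = 10^(2.05/10) = 1.603, G_2 = 10^(−2.05/10) = 0.6237
  Stage 3: F_3 = 10^(3.42/10) = 2.198, G_3 = 10^(14.7/10) = 29.51
Friis cascade:
  F = 1.419 + (1.603 − 1)/0.7047 + (2.198 − 1)/0.4395 = 5.000
NF = 10 log₁₀(5.000) = 6.99 dB

6.99 dB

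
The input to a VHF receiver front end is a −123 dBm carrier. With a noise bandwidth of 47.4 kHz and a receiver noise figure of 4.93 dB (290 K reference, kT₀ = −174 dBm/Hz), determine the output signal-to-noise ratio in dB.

Noise floor: N = −174 + 10 log₁₀(B) + NF
10 log₁₀(4.74×10⁴) = 46.76 dB
N = −174 + 46.76 + 4.93 = −122.31 dBm
SNR = P_sig − N = −123 − (−122.31) = −0.69 dB → −0.7 dB

−0.7 dB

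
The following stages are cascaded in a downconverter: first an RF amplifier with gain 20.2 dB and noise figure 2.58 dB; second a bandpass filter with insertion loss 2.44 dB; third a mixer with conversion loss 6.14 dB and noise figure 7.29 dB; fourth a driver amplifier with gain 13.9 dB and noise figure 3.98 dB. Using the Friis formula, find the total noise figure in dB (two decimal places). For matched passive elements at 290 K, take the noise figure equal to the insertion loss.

3.00 dB

Convert to linear (a loss of L dB is a gain of −L dB): F_i = 10^(NF_i/10), G_i = 10^(G_i,dB/10)
  Stage 1: F_1 = 10^(2.58/10) = 1.811, G_1 = 10^(20.2/10) = 104.7
  Stage 2: F_2 = 10^(2.44/10) = 1.754, G_2 = 10^(−2.44/10) = 0.5702
  Stage 3: F_3 = 10^(7.29/10) = 5.358, G_3 = 10^(−6.14/10) = 0.2432
  Stage 4: F_4 = 10^(3.98/10) = 2.500, G_4 = 10^(13.9/10) = 24.55
Friis cascade:
  F = 1.811 + (1.754 − 1)/104.7 + (5.358 − 1)/59.70 + (2.500 − 1)/14.52 = 1.995
NF = 10 log₁₀(1.995) = 3.00 dB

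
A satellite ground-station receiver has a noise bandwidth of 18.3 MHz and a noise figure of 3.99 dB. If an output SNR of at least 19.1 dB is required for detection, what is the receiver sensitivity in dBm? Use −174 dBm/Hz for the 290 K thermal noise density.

Sensitivity = −174 + 10 log₁₀(B) + NF + SNR_min
= −174 + 72.62 + 3.99 + 19.1
= −78.29 dBm → −78.3 dBm

−78.3 dBm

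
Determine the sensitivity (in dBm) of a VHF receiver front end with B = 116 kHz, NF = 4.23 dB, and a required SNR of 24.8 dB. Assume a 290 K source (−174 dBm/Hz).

Sensitivity = −174 + 10 log₁₀(B) + NF + SNR_min
= −174 + 50.64 + 4.23 + 24.8
= −94.33 dBm → −94.3 dBm

−94.3 dBm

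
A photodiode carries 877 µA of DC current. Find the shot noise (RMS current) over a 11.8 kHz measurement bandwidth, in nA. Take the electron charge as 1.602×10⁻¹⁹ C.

1.82 nA

I_n = √(2qI·B)
2qI·B = 2 × 1.602×10⁻¹⁹ × 8.77×10⁻⁴ × 1.18×10⁴ = 3.32×10⁻¹⁸ A²
I_n = √(3.32×10⁻¹⁸) = 1.82×10⁻⁹ A = 1.82 nA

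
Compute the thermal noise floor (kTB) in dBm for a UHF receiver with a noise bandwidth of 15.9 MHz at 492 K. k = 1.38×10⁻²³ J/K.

P_n = kTB = 1.38×10⁻²³ × 492 × 1.59×10⁷ = 1.08×10⁻¹³ W
In dBm: 10 log₁₀(1.08×10⁻¹³ / 10⁻³) = −99.7 dBm

−99.7 dBm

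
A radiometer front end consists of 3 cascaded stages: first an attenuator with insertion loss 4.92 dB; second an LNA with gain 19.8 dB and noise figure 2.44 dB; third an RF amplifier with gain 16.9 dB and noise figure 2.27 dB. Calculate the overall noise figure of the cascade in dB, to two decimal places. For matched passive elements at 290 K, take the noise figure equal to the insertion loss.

7.38 dB

Convert to linear (a loss of L dB is a gain of −L dB): F_i = 10^(NF_i/10), G_i = 10^(G_i,dB/10)
  Stage 1: F_1 = 10^(4.92/10) = 3.105, G_1 = 10^(−4.92/10) = 0.3221
  Stage 2: F_2 = 10^(2.44/10) = 1.754, G_2 = 10^(19.8/10) = 95.50
  Stage 3: F_3 = 10^(2.27/10) = 1.687, G_3 = 10^(16.9/10) = 48.98
Friis cascade:
  F = 3.105 + (1.754 − 1)/0.3221 + (1.687 − 1)/30.76 = 5.467
NF = 10 log₁₀(5.467) = 7.38 dB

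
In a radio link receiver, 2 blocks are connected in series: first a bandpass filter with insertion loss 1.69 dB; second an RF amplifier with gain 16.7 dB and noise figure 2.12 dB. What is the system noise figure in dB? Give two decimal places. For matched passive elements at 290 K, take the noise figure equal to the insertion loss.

Convert to linear (a loss of L dB is a gain of −L dB): F_i = 10^(NF_i/10), G_i = 10^(G_i,dB/10)
  Stage 1: F_1 = 10^(1.69/10) = 1.476, G_1 = 10^(−1.69/10) = 0.6776
  Stage 2: F_2 = 10^(2.12/10) = 1.629, G_2 = 10^(16.7/10) = 46.77
Friis cascade:
  F = 1.476 + (1.629 − 1)/0.6776 = 2.404
NF = 10 log₁₀(2.404) = 3.81 dB

3.81 dB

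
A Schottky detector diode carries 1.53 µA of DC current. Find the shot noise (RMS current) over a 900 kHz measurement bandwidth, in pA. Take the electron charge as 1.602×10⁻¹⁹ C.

664 pA

I_n = √(2qI·B)
2qI·B = 2 × 1.602×10⁻¹⁹ × 1.53×10⁻⁶ × 9.00×10⁵ = 4.41×10⁻¹⁹ A²
I_n = √(4.41×10⁻¹⁹) = 6.64×10⁻¹⁰ A = 664 pA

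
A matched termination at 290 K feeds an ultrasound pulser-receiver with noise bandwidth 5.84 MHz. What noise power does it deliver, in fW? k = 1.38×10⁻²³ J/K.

P_n = kTB = 1.38×10⁻²³ × 290 × 5.84×10⁶ = 2.34×10⁻¹⁴ W = 23.4 fW

23.4 fW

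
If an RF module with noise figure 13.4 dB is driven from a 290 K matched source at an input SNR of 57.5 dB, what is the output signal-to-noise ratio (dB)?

44.1 dB

By definition F = SNR_in/SNR_out, so in dB: SNR_out = SNR_in − NF
SNR_out = 57.5 − 13.4 = 44.1 dB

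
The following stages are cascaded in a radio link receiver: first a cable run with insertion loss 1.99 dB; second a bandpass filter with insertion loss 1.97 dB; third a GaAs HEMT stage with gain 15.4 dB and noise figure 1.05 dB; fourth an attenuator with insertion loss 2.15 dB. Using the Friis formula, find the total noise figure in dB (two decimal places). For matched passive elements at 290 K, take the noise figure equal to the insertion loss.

5.07 dB

Convert to linear (a loss of L dB is a gain of −L dB): F_i = 10^(NF_i/10), G_i = 10^(G_i,dB/10)
  Stage 1: F_1 = 10^(1.99/10) = 1.581, G_1 = 10^(−1.99/10) = 0.6324
  Stage 2: F_2 = 10^(1.97/10) = 1.574, G_2 = 10^(−1.97/10) = 0.6353
  Stage 3: F_3 = 10^(1.05/10) = 1.274, G_3 = 10^(15.4/10) = 34.67
  Stage 4: F_4 = 10^(2.15/10) = 1.641, G_4 = 10^(−2.15/10) = 0.6095
Friis cascade:
  F = 1.581 + (1.574 − 1)/0.6324 + (1.274 − 1)/0.4018 + (1.641 − 1)/13.93 = 3.216
NF = 10 log₁₀(3.216) = 5.07 dB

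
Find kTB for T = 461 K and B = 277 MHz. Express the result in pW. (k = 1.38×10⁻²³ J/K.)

1.76 pW

P_n = kTB = 1.38×10⁻²³ × 461 × 2.77×10⁸ = 1.76×10⁻¹² W = 1.76 pW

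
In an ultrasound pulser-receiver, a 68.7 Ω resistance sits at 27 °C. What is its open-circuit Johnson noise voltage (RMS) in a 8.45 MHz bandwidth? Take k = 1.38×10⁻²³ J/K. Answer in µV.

3.10 µV

T = 27 °C + 273.15 = 300.15 K
V_n = √(4kTRB)
4kTRB = 4 × 1.38×10⁻²³ × 300.15 × 6.87×10¹ × 8.45×10⁶ = 9.62×10⁻¹² V²
V_n = √(9.62×10⁻¹²) = 3.10×10⁻⁶ V = 3.10 µV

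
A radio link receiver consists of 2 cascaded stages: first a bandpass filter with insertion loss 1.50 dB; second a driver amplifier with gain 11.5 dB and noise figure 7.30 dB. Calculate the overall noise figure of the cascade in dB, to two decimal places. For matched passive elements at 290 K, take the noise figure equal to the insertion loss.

Convert to linear (a loss of L dB is a gain of −L dB): F_i = 10^(NF_i/10), G_i = 10^(G_i,dB/10)
  Stage 1: F_1 = 10^(1.50/10) = 1.413, G_1 = 10^(−1.50/10) = 0.7079
  Stage 2: F_2 = 10^(7.30/10) = 5.370, G_2 = 10^(11.5/10) = 14.13
Friis cascade:
  F = 1.413 + (5.370 − 1)/0.7079 = 7.586
NF = 10 log₁₀(7.586) = 8.80 dB

8.80 dB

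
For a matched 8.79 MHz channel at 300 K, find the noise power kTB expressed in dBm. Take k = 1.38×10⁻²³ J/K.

P_n = kTB = 1.38×10⁻²³ × 300 × 8.79×10⁶ = 3.64×10⁻¹⁴ W
In dBm: 10 log₁₀(3.64×10⁻¹⁴ / 10⁻³) = −104.4 dBm

−104.4 dBm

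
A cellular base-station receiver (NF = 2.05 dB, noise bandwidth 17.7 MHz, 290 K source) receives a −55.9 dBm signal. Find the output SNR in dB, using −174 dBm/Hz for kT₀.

Noise floor: N = −174 + 10 log₁₀(B) + NF
10 log₁₀(1.77×10⁷) = 72.48 dB
N = −174 + 72.48 + 2.05 = −99.47 dBm
SNR = P_sig − N = −55.9 − (−99.47) = 43.57 dB → 43.6 dB

43.6 dB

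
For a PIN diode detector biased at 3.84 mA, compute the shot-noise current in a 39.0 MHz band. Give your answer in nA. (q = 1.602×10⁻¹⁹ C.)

219 nA

I_n = √(2qI·B)
2qI·B = 2 × 1.602×10⁻¹⁹ × 3.84×10⁻³ × 3.90×10⁷ = 4.80×10⁻¹⁴ A²
I_n = √(4.80×10⁻¹⁴) = 2.19×10⁻⁷ A = 219 nA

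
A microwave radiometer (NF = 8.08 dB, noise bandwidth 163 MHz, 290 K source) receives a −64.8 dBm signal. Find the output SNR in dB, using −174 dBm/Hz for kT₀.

19.0 dB

Noise floor: N = −174 + 10 log₁₀(B) + NF
10 log₁₀(1.63×10⁸) = 82.12 dB
N = −174 + 82.12 + 8.08 = −83.80 dBm
SNR = P_sig − N = −64.8 − (−83.80) = 19.00 dB → 19.0 dB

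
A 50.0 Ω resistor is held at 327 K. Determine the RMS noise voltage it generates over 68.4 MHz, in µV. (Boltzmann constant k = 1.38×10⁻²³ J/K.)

7.86 µV

V_n = √(4kTRB)
4kTRB = 4 × 1.38×10⁻²³ × 327 × 5.00×10¹ × 6.84×10⁷ = 6.17×10⁻¹¹ V²
V_n = √(6.17×10⁻¹¹) = 7.86×10⁻⁶ V = 7.86 µV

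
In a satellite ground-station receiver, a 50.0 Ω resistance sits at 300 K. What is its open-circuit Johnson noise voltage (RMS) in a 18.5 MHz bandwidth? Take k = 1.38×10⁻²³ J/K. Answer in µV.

V_n = √(4kTRB)
4kTRB = 4 × 1.38×10⁻²³ × 300 × 5.00×10¹ × 1.85×10⁷ = 1.53×10⁻¹¹ V²
V_n = √(1.53×10⁻¹¹) = 3.91×10⁻⁶ V = 3.91 µV

3.91 µV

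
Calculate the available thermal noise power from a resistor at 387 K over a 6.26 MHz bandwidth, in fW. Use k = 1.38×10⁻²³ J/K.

33.4 fW

P_n = kTB = 1.38×10⁻²³ × 387 × 6.26×10⁶ = 3.34×10⁻¹⁴ W = 33.4 fW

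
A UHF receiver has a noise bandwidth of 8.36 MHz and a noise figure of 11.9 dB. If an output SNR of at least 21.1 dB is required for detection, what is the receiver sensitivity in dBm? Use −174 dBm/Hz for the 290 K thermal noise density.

−71.8 dBm

Sensitivity = −174 + 10 log₁₀(B) + NF + SNR_min
= −174 + 69.22 + 11.9 + 21.1
= −71.78 dBm → −71.8 dBm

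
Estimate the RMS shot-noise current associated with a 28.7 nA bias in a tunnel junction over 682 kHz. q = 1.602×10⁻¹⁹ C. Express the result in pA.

79.2 pA

I_n = √(2qI·B)
2qI·B = 2 × 1.602×10⁻¹⁹ × 2.87×10⁻⁸ × 6.82×10⁵ = 6.27×10⁻²¹ A²
I_n = √(6.27×10⁻²¹) = 7.92×10⁻¹¹ A = 79.2 pA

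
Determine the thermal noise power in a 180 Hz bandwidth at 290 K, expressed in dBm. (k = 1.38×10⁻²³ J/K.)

−151.4 dBm

P_n = kTB = 1.38×10⁻²³ × 290 × 1.80×10² = 7.20×10⁻¹⁹ W
In dBm: 10 log₁₀(7.20×10⁻¹⁹ / 10⁻³) = −151.4 dBm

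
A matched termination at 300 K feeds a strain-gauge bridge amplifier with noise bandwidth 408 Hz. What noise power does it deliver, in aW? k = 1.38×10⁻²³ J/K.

P_n = kTB = 1.38×10⁻²³ × 300 × 4.08×10² = 1.69×10⁻¹⁸ W = 1.69 aW

1.69 aW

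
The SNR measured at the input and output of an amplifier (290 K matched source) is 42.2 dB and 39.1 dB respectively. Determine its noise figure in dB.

NF (dB) = SNR_in(dB) − SNR_out(dB) when the source is at T₀
NF = 42.2 − 39.1 = 3.1 dB

3.1 dB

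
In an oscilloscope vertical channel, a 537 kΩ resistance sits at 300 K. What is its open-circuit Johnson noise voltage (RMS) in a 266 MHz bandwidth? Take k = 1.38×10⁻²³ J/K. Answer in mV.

V_n = √(4kTRB)
4kTRB = 4 × 1.38×10⁻²³ × 300 × 5.37×10⁵ × 2.66×10⁸ = 2.37×10⁻⁶ V²
V_n = √(2.37×10⁻⁶) = 1.54×10⁻³ V = 1.54 mV

1.54 mV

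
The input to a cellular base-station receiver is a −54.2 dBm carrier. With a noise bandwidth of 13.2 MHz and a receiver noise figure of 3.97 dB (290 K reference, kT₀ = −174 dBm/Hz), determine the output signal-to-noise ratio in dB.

44.6 dB

Noise floor: N = −174 + 10 log₁₀(B) + NF
10 log₁₀(1.32×10⁷) = 71.21 dB
N = −174 + 71.21 + 3.97 = −98.82 dBm
SNR = P_sig − N = −54.2 − (−98.82) = 44.62 dB → 44.6 dB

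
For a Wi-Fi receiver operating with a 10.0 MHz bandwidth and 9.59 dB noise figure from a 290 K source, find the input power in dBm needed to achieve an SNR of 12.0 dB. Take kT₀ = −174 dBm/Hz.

−82.4 dBm

Sensitivity = −174 + 10 log₁₀(B) + NF + SNR_min
= −174 + 70 + 9.59 + 12.0
= −82.41 dBm → −82.4 dBm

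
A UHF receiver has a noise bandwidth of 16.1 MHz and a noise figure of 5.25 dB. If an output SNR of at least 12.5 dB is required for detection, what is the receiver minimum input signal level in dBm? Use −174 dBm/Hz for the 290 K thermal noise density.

−84.2 dBm

Sensitivity = −174 + 10 log₁₀(B) + NF + SNR_min
= −174 + 72.07 + 5.25 + 12.5
= −84.18 dBm → −84.2 dBm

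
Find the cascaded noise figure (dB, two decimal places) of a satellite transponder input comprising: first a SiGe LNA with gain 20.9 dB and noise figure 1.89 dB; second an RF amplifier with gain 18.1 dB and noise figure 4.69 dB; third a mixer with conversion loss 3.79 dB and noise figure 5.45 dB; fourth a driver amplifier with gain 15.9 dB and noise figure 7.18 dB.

Convert to linear (a loss of L dB is a gain of −L dB): F_i = 10^(NF_i/10), G_i = 10^(G_i,dB/10)
  Stage 1: F_1 = 10^(1.89/10) = 1.545, G_1 = 10^(20.9/10) = 123.0
  Stage 2: F_2 = 10^(4.69/10) = 2.944, G_2 = 10^(18.1/10) = 64.57
  Stage 3: F_3 = 10^(5.45/10) = 3.508, G_3 = 10^(−3.79/10) = 0.4178
  Stage 4: F_4 = 10^(7.18/10) = 5.224, G_4 = 10^(15.9/10) = 38.90
Friis cascade:
  F = 1.545 + (2.944 − 1)/123.0 + (3.508 − 1)/7943 + (5.224 − 1)/3319 = 1.563
NF = 10 log₁₀(1.563) = 1.94 dB

1.94 dB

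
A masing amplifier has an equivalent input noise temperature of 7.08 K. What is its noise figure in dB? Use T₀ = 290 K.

0.105 dB

F = 1 + T_e/T₀ = 1 + 7.08/290 = 1.02441
NF = 10 log₁₀(1.02441) = 0.105 dB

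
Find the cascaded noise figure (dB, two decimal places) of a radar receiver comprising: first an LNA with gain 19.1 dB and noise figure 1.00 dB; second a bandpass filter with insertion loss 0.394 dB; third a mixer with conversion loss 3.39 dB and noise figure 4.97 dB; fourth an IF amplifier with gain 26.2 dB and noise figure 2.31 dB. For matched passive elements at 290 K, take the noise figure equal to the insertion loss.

1.17 dB

Convert to linear (a loss of L dB is a gain of −L dB): F_i = 10^(NF_i/10), G_i = 10^(G_i,dB/10)
  Stage 1: F_1 = 10^(1.00/10) = 1.259, G_1 = 10^(19.1/10) = 81.28
  Stage 2: F_2 = 10^(0.394/10) = 1.095, G_2 = 10^(−0.394/10) = 0.9133
  Stage 3: F_3 = 10^(4.97/10) = 3.141, G_3 = 10^(−3.39/10) = 0.4581
  Stage 4: F_4 = 10^(2.31/10) = 1.702, G_4 = 10^(26.2/10) = 416.9
Friis cascade:
  F = 1.259 + (1.095 − 1)/81.28 + (3.141 − 1)/74.23 + (1.702 − 1)/34.01 = 1.310
NF = 10 log₁₀(1.310) = 1.17 dB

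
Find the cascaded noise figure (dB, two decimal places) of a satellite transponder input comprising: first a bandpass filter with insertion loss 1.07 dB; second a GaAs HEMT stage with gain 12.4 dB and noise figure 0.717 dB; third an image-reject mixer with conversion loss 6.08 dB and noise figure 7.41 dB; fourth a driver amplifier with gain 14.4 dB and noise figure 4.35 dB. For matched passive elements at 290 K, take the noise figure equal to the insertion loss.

Convert to linear (a loss of L dB is a gain of −L dB): F_i = 10^(NF_i/10), G_i = 10^(G_i,dB/10)
  Stage 1: F_1 = 10^(1.07/10) = 1.279, G_1 = 10^(−1.07/10) = 0.7816
  Stage 2: F_2 = 10^(0.717/10) = 1.180, G_2 = 10^(12.4/10) = 17.38
  Stage 3: F_3 = 10^(7.41/10) = 5.508, G_3 = 10^(−6.08/10) = 0.2466
  Stage 4: F_4 = 10^(4.35/10) = 2.723, G_4 = 10^(14.4/10) = 27.54
Friis cascade:
  F = 1.279 + (1.180 − 1)/0.7816 + (5.508 − 1)/13.58 + (2.723 − 1)/3.350 = 2.355
NF = 10 log₁₀(2.355) = 3.72 dB

3.72 dB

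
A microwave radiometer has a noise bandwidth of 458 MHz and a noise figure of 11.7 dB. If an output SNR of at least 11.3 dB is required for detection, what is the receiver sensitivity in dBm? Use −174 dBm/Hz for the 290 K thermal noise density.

Sensitivity = −174 + 10 log₁₀(B) + NF + SNR_min
= −174 + 86.61 + 11.7 + 11.3
= −64.39 dBm → −64.4 dBm

−64.4 dBm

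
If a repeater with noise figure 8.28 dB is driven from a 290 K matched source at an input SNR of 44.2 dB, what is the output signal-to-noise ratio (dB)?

35.92 dB

By definition F = SNR_in/SNR_out, so in dB: SNR_out = SNR_in − NF
SNR_out = 44.2 − 8.28 = 35.92 dB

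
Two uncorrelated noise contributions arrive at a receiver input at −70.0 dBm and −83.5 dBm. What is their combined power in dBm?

Convert to linear, add, convert back:
P₁ = 1.00×10⁻¹⁰ W, P₂ = 4.47×10⁻¹² W
P_tot = 1.04×10⁻¹⁰ W → 10 log₁₀(P_tot / 10⁻³) = −69.8 dBm

−69.8 dBm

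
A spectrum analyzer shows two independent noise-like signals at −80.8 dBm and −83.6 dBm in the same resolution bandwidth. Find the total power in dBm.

−79.0 dBm

Convert to linear, add, convert back:
P₁ = 8.32×10⁻¹² W, P₂ = 4.37×10⁻¹² W
P_tot = 1.27×10⁻¹¹ W → 10 log₁₀(P_tot / 10⁻³) = −79.0 dBm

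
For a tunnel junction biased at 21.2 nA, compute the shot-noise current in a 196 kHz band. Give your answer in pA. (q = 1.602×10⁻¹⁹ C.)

36.5 pA

I_n = √(2qI·B)
2qI·B = 2 × 1.602×10⁻¹⁹ × 2.12×10⁻⁸ × 1.96×10⁵ = 1.33×10⁻²¹ A²
I_n = √(1.33×10⁻²¹) = 3.65×10⁻¹¹ A = 36.5 pA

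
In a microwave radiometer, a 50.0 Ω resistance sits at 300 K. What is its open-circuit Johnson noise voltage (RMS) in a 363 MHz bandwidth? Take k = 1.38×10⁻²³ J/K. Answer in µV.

17.3 µV

V_n = √(4kTRB)
4kTRB = 4 × 1.38×10⁻²³ × 300 × 5.00×10¹ × 3.63×10⁸ = 3.01×10⁻¹⁰ V²
V_n = √(3.01×10⁻¹⁰) = 1.73×10⁻⁵ V = 17.3 µV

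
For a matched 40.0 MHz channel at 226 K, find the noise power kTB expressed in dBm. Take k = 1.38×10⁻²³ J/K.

P_n = kTB = 1.38×10⁻²³ × 226 × 4.00×10⁷ = 1.25×10⁻¹³ W
In dBm: 10 log₁₀(1.25×10⁻¹³ / 10⁻³) = −99.0 dBm

−99.0 dBm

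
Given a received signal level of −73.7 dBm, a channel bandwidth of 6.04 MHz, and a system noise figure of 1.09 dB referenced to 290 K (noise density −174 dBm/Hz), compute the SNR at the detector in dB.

Noise floor: N = −174 + 10 log₁₀(B) + NF
10 log₁₀(6.04×10⁶) = 67.81 dB
N = −174 + 67.81 + 1.09 = −105.10 dBm
SNR = P_sig − N = −73.7 − (−105.10) = 31.40 dB → 31.4 dB

31.4 dB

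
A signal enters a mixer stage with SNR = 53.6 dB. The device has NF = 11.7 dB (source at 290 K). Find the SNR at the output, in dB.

By definition F = SNR_in/SNR_out, so in dB: SNR_out = SNR_in − NF
SNR_out = 53.6 − 11.7 = 41.9 dB

41.9 dB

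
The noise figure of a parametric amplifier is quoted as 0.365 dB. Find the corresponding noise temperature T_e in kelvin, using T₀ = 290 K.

25.4 K

F = 10^(0.365/10) = 1.08768
T_e = (F − 1)·T₀ = (1.08768 − 1) × 290 = 25.4 K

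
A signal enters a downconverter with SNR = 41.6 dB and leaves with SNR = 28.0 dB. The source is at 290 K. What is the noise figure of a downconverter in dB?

13.6 dB

NF (dB) = SNR_in(dB) − SNR_out(dB) when the source is at T₀
NF = 41.6 − 28.0 = 13.6 dB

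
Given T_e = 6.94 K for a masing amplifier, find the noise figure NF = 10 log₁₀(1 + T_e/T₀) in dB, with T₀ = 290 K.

F = 1 + T_e/T₀ = 1 + 6.94/290 = 1.02393
NF = 10 log₁₀(1.02393) = 0.103 dB

0.103 dB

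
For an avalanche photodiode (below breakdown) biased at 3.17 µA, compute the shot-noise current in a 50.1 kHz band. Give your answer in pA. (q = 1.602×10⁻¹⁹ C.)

I_n = √(2qI·B)
2qI·B = 2 × 1.602×10⁻¹⁹ × 3.17×10⁻⁶ × 5.01×10⁴ = 5.09×10⁻²⁰ A²
I_n = √(5.09×10⁻²⁰) = 2.26×10⁻¹⁰ A = 226 pA

226 pA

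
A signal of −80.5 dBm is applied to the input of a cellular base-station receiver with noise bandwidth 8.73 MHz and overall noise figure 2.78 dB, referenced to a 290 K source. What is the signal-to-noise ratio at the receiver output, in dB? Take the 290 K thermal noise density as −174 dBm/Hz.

Noise floor: N = −174 + 10 log₁₀(B) + NF
10 log₁₀(8.73×10⁶) = 69.41 dB
N = −174 + 69.41 + 2.78 = −101.81 dBm
SNR = P_sig − N = −80.5 − (−101.81) = 21.31 dB → 21.3 dB

21.3 dB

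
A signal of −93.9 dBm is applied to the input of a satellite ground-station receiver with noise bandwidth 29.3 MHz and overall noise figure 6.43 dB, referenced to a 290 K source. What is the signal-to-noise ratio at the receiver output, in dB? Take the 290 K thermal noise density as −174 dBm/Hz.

−1.0 dB

Noise floor: N = −174 + 10 log₁₀(B) + NF
10 log₁₀(2.93×10⁷) = 74.67 dB
N = −174 + 74.67 + 6.43 = −92.90 dBm
SNR = P_sig − N = −93.9 − (−92.90) = −1.00 dB → −1.0 dB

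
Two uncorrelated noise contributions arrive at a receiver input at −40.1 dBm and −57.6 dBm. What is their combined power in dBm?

−40.0 dBm

Convert to linear, add, convert back:
P₁ = 9.77×10⁻⁸ W, P₂ = 1.74×10⁻⁹ W
P_tot = 9.95×10⁻⁸ W → 10 log₁₀(P_tot / 10⁻³) = −40.0 dBm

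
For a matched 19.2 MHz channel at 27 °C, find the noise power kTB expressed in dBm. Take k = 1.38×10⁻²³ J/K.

−101.0 dBm

T = 27 °C + 273.15 = 300.15 K
P_n = kTB = 1.38×10⁻²³ × 300.15 × 1.92×10⁷ = 7.95×10⁻¹⁴ W
In dBm: 10 log₁₀(7.95×10⁻¹⁴ / 10⁻³) = −101.0 dBm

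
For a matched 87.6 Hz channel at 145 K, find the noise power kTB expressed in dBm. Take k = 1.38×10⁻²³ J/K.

P_n = kTB = 1.38×10⁻²³ × 145 × 8.76×10¹ = 1.75×10⁻¹⁹ W
In dBm: 10 log₁₀(1.75×10⁻¹⁹ / 10⁻³) = −157.6 dBm

−157.6 dBm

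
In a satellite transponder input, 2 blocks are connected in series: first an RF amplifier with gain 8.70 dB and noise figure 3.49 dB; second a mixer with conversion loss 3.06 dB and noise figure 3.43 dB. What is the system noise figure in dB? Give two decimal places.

3.79 dB

Convert to linear (a loss of L dB is a gain of −L dB): F_i = 10^(NF_i/10), G_i = 10^(G_i,dB/10)
  Stage 1: F_1 = 10^(3.49/10) = 2.234, G_1 = 10^(8.70/10) = 7.413
  Stage 2: F_2 = 10^(3.43/10) = 2.203, G_2 = 10^(−3.06/10) = 0.4943
Friis cascade:
  F = 2.234 + (2.203 − 1)/7.413 = 2.396
NF = 10 log₁₀(2.396) = 3.79 dB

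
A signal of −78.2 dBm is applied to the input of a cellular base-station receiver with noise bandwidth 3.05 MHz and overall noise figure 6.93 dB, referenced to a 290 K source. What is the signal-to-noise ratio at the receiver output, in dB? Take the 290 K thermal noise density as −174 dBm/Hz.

Noise floor: N = −174 + 10 log₁₀(B) + NF
10 log₁₀(3.05×10⁶) = 64.84 dB
N = −174 + 64.84 + 6.93 = −102.23 dBm
SNR = P_sig − N = −78.2 − (−102.23) = 24.03 dB → 24.0 dB

24.0 dB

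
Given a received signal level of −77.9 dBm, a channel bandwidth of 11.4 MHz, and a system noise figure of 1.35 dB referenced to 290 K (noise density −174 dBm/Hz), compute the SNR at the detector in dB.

Noise floor: N = −174 + 10 log₁₀(B) + NF
10 log₁₀(1.14×10⁷) = 70.57 dB
N = −174 + 70.57 + 1.35 = −102.08 dBm
SNR = P_sig − N = −77.9 − (−102.08) = 24.18 dB → 24.2 dB

24.2 dB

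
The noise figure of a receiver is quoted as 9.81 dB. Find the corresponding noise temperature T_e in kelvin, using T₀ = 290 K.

2486 K

F = 10^(9.81/10) = 9.57194
T_e = (F − 1)·T₀ = (9.57194 − 1) × 290 = 2486 K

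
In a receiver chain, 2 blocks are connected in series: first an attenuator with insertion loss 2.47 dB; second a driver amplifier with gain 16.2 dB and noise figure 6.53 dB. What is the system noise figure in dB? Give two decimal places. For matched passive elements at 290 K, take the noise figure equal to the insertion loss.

Convert to linear (a loss of L dB is a gain of −L dB): F_i = 10^(NF_i/10), G_i = 10^(G_i,dB/10)
  Stage 1: F_1 = 10^(2.47/10) = 1.766, G_1 = 10^(−2.47/10) = 0.5662
  Stage 2: F_2 = 10^(6.53/10) = 4.498, G_2 = 10^(16.2/10) = 41.69
Friis cascade:
  F = 1.766 + (4.498 − 1)/0.5662 = 7.943
NF = 10 log₁₀(7.943) = 9.00 dB

9.00 dB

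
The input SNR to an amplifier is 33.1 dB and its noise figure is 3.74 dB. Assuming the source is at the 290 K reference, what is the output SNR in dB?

29.36 dB

By definition F = SNR_in/SNR_out, so in dB: SNR_out = SNR_in − NF
SNR_out = 33.1 − 3.74 = 29.36 dB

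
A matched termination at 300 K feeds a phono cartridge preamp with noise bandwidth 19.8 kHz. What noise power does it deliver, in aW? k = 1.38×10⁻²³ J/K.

82.0 aW

P_n = kTB = 1.38×10⁻²³ × 300 × 1.98×10⁴ = 8.20×10⁻¹⁷ W = 82.0 aW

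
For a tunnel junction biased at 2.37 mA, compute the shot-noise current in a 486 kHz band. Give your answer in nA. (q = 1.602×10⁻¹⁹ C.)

19.2 nA

I_n = √(2qI·B)
2qI·B = 2 × 1.602×10⁻¹⁹ × 2.37×10⁻³ × 4.86×10⁵ = 3.69×10⁻¹⁶ A²
I_n = √(3.69×10⁻¹⁶) = 1.92×10⁻⁸ A = 19.2 nA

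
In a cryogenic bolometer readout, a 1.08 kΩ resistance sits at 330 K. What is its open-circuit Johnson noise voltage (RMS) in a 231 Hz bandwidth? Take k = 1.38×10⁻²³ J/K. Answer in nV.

67.4 nV

V_n = √(4kTRB)
4kTRB = 4 × 1.38×10⁻²³ × 330 × 1.08×10³ × 2.31×10² = 4.54×10⁻¹⁵ V²
V_n = √(4.54×10⁻¹⁵) = 6.74×10⁻⁸ V = 67.4 nV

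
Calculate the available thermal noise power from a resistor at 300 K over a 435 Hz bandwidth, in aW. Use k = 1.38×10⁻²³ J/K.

P_n = kTB = 1.38×10⁻²³ × 300 × 4.35×10² = 1.80×10⁻¹⁸ W = 1.80 aW

1.80 aW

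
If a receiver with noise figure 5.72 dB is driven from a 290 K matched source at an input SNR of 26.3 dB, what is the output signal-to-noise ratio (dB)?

By definition F = SNR_in/SNR_out, so in dB: SNR_out = SNR_in − NF
SNR_out = 26.3 − 5.72 = 20.58 dB

20.58 dB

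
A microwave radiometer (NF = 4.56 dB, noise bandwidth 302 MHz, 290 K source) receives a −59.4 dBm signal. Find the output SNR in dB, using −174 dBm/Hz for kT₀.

Noise floor: N = −174 + 10 log₁₀(B) + NF
10 log₁₀(3.02×10⁸) = 84.8 dB
N = −174 + 84.8 + 4.56 = −84.64 dBm
SNR = P_sig − N = −59.4 − (−84.64) = 25.24 dB → 25.2 dB

25.2 dB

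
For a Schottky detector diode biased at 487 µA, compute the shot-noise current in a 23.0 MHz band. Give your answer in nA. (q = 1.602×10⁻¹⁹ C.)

I_n = √(2qI·B)
2qI·B = 2 × 1.602×10⁻¹⁹ × 4.87×10⁻⁴ × 2.30×10⁷ = 3.59×10⁻¹⁵ A²
I_n = √(3.59×10⁻¹⁵) = 5.99×10⁻⁸ A = 59.9 nA

59.9 nA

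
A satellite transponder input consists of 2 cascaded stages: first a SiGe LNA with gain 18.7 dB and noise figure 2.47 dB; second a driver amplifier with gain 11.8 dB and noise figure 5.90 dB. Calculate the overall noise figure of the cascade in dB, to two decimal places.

Convert to linear (a loss of L dB is a gain of −L dB): F_i = 10^(NF_i/10), G_i = 10^(G_i,dB/10)
  Stage 1: F_1 = 10^(2.47/10) = 1.766, G_1 = 10^(18.7/10) = 74.13
  Stage 2: F_2 = 10^(5.90/10) = 3.890, G_2 = 10^(11.8/10) = 15.14
Friis cascade:
  F = 1.766 + (3.890 − 1)/74.13 = 1.805
NF = 10 log₁₀(1.805) = 2.56 dB

2.56 dB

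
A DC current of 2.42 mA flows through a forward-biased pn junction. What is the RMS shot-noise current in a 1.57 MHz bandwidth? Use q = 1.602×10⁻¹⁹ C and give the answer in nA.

I_n = √(2qI·B)
2qI·B = 2 × 1.602×10⁻¹⁹ × 2.42×10⁻³ × 1.57×10⁶ = 1.22×10⁻¹⁵ A²
I_n = √(1.22×10⁻¹⁵) = 3.49×10⁻⁸ A = 34.9 nA

34.9 nA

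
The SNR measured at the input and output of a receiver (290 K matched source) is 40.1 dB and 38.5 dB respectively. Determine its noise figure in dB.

1.6 dB

NF (dB) = SNR_in(dB) − SNR_out(dB) when the source is at T₀
NF = 40.1 − 38.5 = 1.6 dB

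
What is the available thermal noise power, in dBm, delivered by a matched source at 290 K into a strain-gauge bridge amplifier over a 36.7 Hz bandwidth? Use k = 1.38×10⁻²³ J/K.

−158.3 dBm

P_n = kTB = 1.38×10⁻²³ × 290 × 3.67×10¹ = 1.47×10⁻¹⁹ W
In dBm: 10 log₁₀(1.47×10⁻¹⁹ / 10⁻³) = −158.3 dBm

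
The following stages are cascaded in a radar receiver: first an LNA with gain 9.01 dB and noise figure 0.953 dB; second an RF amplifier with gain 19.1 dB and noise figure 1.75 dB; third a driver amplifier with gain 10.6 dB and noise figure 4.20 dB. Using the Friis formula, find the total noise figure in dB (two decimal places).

1.17 dB

Convert to linear (a loss of L dB is a gain of −L dB): F_i = 10^(NF_i/10), G_i = 10^(G_i,dB/10)
  Stage 1: F_1 = 10^(0.953/10) = 1.245, G_1 = 10^(9.01/10) = 7.962
  Stage 2: F_2 = 10^(1.75/10) = 1.496, G_2 = 10^(19.1/10) = 81.28
  Stage 3: F_3 = 10^(4.20/10) = 2.630, G_3 = 10^(10.6/10) = 11.48
Friis cascade:
  F = 1.245 + (1.496 − 1)/7.962 + (2.630 − 1)/647.1 = 1.310
NF = 10 log₁₀(1.310) = 1.17 dB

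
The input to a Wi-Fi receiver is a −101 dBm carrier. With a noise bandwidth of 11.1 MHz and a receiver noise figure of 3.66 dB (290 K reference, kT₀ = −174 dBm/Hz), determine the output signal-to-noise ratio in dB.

−1.1 dB

Noise floor: N = −174 + 10 log₁₀(B) + NF
10 log₁₀(1.11×10⁷) = 70.45 dB
N = −174 + 70.45 + 3.66 = −99.89 dBm
SNR = P_sig − N = −101 − (−99.89) = −1.11 dB → −1.1 dB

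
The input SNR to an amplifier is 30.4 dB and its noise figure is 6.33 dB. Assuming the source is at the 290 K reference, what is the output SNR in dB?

24.07 dB

By definition F = SNR_in/SNR_out, so in dB: SNR_out = SNR_in − NF
SNR_out = 30.4 − 6.33 = 24.07 dB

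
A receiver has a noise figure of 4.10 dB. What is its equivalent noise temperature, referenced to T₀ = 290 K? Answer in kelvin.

F = 10^(4.10/10) = 2.5704
T_e = (F − 1)·T₀ = (2.5704 − 1) × 290 = 455 K

455 K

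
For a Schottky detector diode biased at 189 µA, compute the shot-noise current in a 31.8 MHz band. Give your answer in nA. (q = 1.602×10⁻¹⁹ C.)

43.9 nA

I_n = √(2qI·B)
2qI·B = 2 × 1.602×10⁻¹⁹ × 1.89×10⁻⁴ × 3.18×10⁷ = 1.93×10⁻¹⁵ A²
I_n = √(1.93×10⁻¹⁵) = 4.39×10⁻⁸ A = 43.9 nA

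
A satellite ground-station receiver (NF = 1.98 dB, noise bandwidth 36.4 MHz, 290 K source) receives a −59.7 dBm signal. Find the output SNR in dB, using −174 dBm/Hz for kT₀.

36.7 dB

Noise floor: N = −174 + 10 log₁₀(B) + NF
10 log₁₀(3.64×10⁷) = 75.61 dB
N = −174 + 75.61 + 1.98 = −96.41 dBm
SNR = P_sig − N = −59.7 − (−96.41) = 36.71 dB → 36.7 dB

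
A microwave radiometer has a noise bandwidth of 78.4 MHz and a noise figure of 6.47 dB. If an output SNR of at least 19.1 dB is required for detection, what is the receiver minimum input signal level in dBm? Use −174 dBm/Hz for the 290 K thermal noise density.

Sensitivity = −174 + 10 log₁₀(B) + NF + SNR_min
= −174 + 78.94 + 6.47 + 19.1
= −69.49 dBm → −69.5 dBm

−69.5 dBm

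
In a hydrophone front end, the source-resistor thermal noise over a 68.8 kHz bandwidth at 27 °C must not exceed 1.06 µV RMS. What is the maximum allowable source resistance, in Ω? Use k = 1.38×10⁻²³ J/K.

T = 27 °C + 273.15 = 300.15 K
Johnson–Nyquist: V_n = √(4kTRB) ⇒ R = V_n² / (4kTB)
4kTB = 4 × 1.38×10⁻²³ × 300.15 × 6.88×10⁴ = 1.14×10⁻¹⁵
R = (1.06×10⁻⁶)² / 1.14×10⁻¹⁵ = 9.86×10² Ω = 986 Ω

986 Ω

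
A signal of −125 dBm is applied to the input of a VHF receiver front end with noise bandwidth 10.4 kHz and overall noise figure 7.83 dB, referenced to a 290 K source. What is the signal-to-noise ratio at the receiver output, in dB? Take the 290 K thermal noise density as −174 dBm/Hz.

1.0 dB

Noise floor: N = −174 + 10 log₁₀(B) + NF
10 log₁₀(1.04×10⁴) = 40.17 dB
N = −174 + 40.17 + 7.83 = −126.00 dBm
SNR = P_sig − N = −125 − (−126.00) = 1.00 dB → 1.0 dB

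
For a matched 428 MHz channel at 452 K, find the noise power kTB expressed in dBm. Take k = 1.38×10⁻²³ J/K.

P_n = kTB = 1.38×10⁻²³ × 452 × 4.28×10⁸ = 2.67×10⁻¹² W
In dBm: 10 log₁₀(2.67×10⁻¹² / 10⁻³) = −85.7 dBm

−85.7 dBm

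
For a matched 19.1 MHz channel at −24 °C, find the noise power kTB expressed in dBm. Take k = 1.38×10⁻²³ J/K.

T = −24 °C + 273.15 = 249.15 K
P_n = kTB = 1.38×10⁻²³ × 249.15 × 1.91×10⁷ = 6.57×10⁻¹⁴ W
In dBm: 10 log₁₀(6.57×10⁻¹⁴ / 10⁻³) = −101.8 dBm

−101.8 dBm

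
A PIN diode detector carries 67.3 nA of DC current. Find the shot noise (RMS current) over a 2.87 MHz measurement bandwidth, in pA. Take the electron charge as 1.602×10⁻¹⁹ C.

249 pA

I_n = √(2qI·B)
2qI·B = 2 × 1.602×10⁻¹⁹ × 6.73×10⁻⁸ × 2.87×10⁶ = 6.19×10⁻²⁰ A²
I_n = √(6.19×10⁻²⁰) = 2.49×10⁻¹⁰ A = 249 pA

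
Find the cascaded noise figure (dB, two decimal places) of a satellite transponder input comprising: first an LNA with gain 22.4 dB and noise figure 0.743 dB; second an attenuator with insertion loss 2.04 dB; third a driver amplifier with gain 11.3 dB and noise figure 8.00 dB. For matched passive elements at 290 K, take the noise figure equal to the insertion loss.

Convert to linear (a loss of L dB is a gain of −L dB): F_i = 10^(NF_i/10), G_i = 10^(G_i,dB/10)
  Stage 1: F_1 = 10^(0.743/10) = 1.187, G_1 = 10^(22.4/10) = 173.8
  Stage 2: F_2 = 10^(2.04/10) = 1.600, G_2 = 10^(−2.04/10) = 0.6252
  Stage 3: F_3 = 10^(8.00/10) = 6.310, G_3 = 10^(11.3/10) = 13.49
Friis cascade:
  F = 1.187 + (1.600 − 1)/173.8 + (6.310 − 1)/108.6 = 1.239
NF = 10 log₁₀(1.239) = 0.93 dB

0.93 dB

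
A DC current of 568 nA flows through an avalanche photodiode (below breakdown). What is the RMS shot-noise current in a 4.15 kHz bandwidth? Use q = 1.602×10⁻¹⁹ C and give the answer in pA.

I_n = √(2qI·B)
2qI·B = 2 × 1.602×10⁻¹⁹ × 5.68×10⁻⁷ × 4.15×10³ = 7.55×10⁻²² A²
I_n = √(7.55×10⁻²²) = 2.75×10⁻¹¹ A = 27.5 pA

27.5 pA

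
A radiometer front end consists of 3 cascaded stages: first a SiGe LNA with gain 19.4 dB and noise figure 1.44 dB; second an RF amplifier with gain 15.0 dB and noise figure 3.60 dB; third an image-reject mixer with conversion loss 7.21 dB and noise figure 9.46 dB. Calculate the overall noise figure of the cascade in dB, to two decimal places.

Convert to linear (a loss of L dB is a gain of −L dB): F_i = 10^(NF_i/10), G_i = 10^(G_i,dB/10)
  Stage 1: F_1 = 10^(1.44/10) = 1.393, G_1 = 10^(19.4/10) = 87.10
  Stage 2: F_2 = 10^(3.60/10) = 2.291, G_2 = 10^(15.0/10) = 31.62
  Stage 3: F_3 = 10^(9.46/10) = 8.831, G_3 = 10^(−7.21/10) = 0.1901
Friis cascade:
  F = 1.393 + (2.291 − 1)/87.10 + (8.831 − 1)/2754 = 1.411
NF = 10 log₁₀(1.411) = 1.49 dB

1.49 dB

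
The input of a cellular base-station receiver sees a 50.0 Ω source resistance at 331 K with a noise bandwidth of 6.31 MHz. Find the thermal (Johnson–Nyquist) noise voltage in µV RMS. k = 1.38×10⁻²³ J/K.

2.40 µV

V_n = √(4kTRB)
4kTRB = 4 × 1.38×10⁻²³ × 331 × 5.00×10¹ × 6.31×10⁶ = 5.76×10⁻¹² V²
V_n = √(5.76×10⁻¹²) = 2.40×10⁻⁶ V = 2.40 µV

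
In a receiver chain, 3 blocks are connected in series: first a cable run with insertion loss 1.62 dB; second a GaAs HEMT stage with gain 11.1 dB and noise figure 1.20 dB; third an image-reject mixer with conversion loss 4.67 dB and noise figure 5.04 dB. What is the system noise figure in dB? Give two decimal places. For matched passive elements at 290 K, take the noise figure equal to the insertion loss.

3.35 dB

Convert to linear (a loss of L dB is a gain of −L dB): F_i = 10^(NF_i/10), G_i = 10^(G_i,dB/10)
  Stage 1: F_1 = 10^(1.62/10) = 1.452, G_1 = 10^(−1.62/10) = 0.6887
  Stage 2: F_2 = 10^(1.20/10) = 1.318, G_2 = 10^(11.1/10) = 12.88
  Stage 3: F_3 = 10^(5.04/10) = 3.192, G_3 = 10^(−4.67/10) = 0.3412
Friis cascade:
  F = 1.452 + (1.318 − 1)/0.6887 + (3.192 − 1)/8.872 = 2.161
NF = 10 log₁₀(2.161) = 3.35 dB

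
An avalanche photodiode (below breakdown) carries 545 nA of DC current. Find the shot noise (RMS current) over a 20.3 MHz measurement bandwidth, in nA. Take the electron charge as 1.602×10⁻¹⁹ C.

I_n = √(2qI·B)
2qI·B = 2 × 1.602×10⁻¹⁹ × 5.45×10⁻⁷ × 2.03×10⁷ = 3.54×10⁻¹⁸ A²
I_n = √(3.54×10⁻¹⁸) = 1.88×10⁻⁹ A = 1.88 nA

1.88 nA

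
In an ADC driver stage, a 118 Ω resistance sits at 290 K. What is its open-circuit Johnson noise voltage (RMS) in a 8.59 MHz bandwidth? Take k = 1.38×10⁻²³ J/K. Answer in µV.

V_n = √(4kTRB)
4kTRB = 4 × 1.38×10⁻²³ × 290 × 1.18×10² × 8.59×10⁶ = 1.62×10⁻¹¹ V²
V_n = √(1.62×10⁻¹¹) = 4.03×10⁻⁶ V = 4.03 µV

4.03 µV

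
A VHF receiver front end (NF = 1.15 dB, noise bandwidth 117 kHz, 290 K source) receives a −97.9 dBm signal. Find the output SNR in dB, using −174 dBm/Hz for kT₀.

24.3 dB

Noise floor: N = −174 + 10 log₁₀(B) + NF
10 log₁₀(1.17×10⁵) = 50.68 dB
N = −174 + 50.68 + 1.15 = −122.17 dBm
SNR = P_sig − N = −97.9 − (−122.17) = 24.27 dB → 24.3 dB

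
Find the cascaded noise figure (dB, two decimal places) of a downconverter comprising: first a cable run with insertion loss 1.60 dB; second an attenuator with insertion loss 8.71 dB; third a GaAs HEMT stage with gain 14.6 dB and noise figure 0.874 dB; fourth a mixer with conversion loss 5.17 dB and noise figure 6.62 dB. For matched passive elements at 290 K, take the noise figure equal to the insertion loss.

Convert to linear (a loss of L dB is a gain of −L dB): F_i = 10^(NF_i/10), G_i = 10^(G_i,dB/10)
  Stage 1: F_1 = 10^(1.60/10) = 1.445, G_1 = 10^(−1.60/10) = 0.6918
  Stage 2: F_2 = 10^(8.71/10) = 7.430, G_2 = 10^(−8.71/10) = 0.1346
  Stage 3: F_3 = 10^(0.874/10) = 1.223, G_3 = 10^(14.6/10) = 28.84
  Stage 4: F_4 = 10^(6.62/10) = 4.592, G_4 = 10^(−5.17/10) = 0.3041
Friis cascade:
  F = 1.445 + (7.430 − 1)/0.6918 + (1.223 − 1)/0.09311 + (4.592 − 1)/2.685 = 14.47
NF = 10 log₁₀(14.47) = 11.61 dB

11.61 dB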